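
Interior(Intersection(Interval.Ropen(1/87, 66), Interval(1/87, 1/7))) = Interval.open(1/87, 1/7)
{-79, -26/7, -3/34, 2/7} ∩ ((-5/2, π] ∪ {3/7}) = {-3/34, 2/7}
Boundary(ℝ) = ∅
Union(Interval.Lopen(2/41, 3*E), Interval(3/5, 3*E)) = Interval.Lopen(2/41, 3*E)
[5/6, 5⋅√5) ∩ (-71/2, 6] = [5/6, 6]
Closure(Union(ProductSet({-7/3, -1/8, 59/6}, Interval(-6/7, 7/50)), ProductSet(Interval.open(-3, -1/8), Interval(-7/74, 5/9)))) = Union(ProductSet({-7/3, -1/8, 59/6}, Interval(-6/7, 7/50)), ProductSet(Interval(-3, -1/8), Interval(-7/74, 5/9)))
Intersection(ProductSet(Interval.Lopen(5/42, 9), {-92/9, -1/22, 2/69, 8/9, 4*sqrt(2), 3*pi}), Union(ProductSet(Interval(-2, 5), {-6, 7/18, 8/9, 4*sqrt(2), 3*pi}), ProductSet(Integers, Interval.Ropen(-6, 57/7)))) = Union(ProductSet(Interval.Lopen(5/42, 5), {8/9, 4*sqrt(2), 3*pi}), ProductSet(Range(1, 10, 1), {-1/22, 2/69, 8/9, 4*sqrt(2)}))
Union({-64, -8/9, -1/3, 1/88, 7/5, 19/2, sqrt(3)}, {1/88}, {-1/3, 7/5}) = {-64, -8/9, -1/3, 1/88, 7/5, 19/2, sqrt(3)}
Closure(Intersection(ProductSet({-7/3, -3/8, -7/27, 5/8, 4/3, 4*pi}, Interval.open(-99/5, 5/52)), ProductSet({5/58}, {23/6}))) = EmptySet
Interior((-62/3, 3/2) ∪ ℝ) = (-∞, ∞)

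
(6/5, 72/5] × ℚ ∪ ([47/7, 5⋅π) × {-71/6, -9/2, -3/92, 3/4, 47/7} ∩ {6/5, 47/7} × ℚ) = (6/5, 72/5] × ℚ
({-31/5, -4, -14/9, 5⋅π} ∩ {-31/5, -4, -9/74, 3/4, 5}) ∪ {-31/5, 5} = {-31/5, -4, 5}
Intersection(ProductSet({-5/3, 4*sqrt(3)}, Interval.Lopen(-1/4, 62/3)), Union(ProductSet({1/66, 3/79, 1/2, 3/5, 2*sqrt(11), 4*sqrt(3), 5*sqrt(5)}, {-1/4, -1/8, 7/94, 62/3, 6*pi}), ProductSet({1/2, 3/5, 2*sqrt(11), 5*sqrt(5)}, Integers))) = ProductSet({4*sqrt(3)}, {-1/8, 7/94, 62/3, 6*pi})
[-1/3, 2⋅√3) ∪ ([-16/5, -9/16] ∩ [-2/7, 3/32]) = [-1/3, 2⋅√3)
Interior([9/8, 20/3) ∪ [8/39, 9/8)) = (8/39, 20/3)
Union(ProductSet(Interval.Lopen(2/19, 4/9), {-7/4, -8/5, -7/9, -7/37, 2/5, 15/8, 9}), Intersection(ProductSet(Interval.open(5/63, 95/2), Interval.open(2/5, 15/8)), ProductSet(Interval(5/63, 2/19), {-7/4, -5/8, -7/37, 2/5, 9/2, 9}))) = ProductSet(Interval.Lopen(2/19, 4/9), {-7/4, -8/5, -7/9, -7/37, 2/5, 15/8, 9})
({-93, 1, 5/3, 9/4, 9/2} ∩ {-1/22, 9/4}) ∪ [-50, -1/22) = [-50, -1/22) ∪ {9/4}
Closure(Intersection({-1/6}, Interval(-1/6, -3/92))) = {-1/6}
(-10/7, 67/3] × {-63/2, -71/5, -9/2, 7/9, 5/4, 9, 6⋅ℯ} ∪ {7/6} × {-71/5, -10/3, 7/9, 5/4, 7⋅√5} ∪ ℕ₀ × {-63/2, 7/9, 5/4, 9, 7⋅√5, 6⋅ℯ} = ({7/6} × {-71/5, -10/3, 7/9, 5/4, 7⋅√5}) ∪ (ℕ₀ × {-63/2, 7/9, 5/4, 9, 7⋅√5, 6⋅ℯ}) ∪ ((-10/7, 67/3] × {-63/2, -71/5, -9/2, 7/9, 5/4, 9, 6⋅ℯ})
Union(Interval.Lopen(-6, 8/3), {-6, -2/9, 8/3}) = Interval(-6, 8/3)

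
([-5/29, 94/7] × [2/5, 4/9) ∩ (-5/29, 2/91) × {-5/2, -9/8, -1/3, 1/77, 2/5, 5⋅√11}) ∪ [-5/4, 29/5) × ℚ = [-5/4, 29/5) × ℚ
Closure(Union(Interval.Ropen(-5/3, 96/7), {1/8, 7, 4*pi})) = Interval(-5/3, 96/7)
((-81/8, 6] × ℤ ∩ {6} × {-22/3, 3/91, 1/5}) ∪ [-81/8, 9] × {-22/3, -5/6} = [-81/8, 9] × {-22/3, -5/6}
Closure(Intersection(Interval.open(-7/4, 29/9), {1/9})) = {1/9}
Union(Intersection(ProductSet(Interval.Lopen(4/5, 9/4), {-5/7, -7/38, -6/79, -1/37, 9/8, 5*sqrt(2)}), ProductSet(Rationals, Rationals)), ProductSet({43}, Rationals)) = Union(ProductSet({43}, Rationals), ProductSet(Intersection(Interval.Lopen(4/5, 9/4), Rationals), {-5/7, -7/38, -6/79, -1/37, 9/8}))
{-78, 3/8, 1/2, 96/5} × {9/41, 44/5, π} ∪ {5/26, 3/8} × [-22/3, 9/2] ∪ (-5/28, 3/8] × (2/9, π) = ({5/26, 3/8} × [-22/3, 9/2]) ∪ ({-78, 3/8, 1/2, 96/5} × {9/41, 44/5, π}) ∪ ((-5/28, 3/8] × (2/9, π))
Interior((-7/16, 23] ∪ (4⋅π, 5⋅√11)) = (-7/16, 23)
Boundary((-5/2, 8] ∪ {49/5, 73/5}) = {-5/2, 8, 49/5, 73/5}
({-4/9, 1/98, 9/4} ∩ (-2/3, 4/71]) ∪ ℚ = ℚ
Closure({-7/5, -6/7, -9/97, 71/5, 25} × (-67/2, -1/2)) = {-7/5, -6/7, -9/97, 71/5, 25} × [-67/2, -1/2]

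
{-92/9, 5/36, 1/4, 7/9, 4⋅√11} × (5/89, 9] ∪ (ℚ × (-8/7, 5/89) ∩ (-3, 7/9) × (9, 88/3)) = {-92/9, 5/36, 1/4, 7/9, 4⋅√11} × (5/89, 9]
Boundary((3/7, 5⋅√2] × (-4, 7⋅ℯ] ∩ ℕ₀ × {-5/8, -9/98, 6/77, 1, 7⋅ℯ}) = {1, 2, …, 7} × {-5/8, -9/98, 6/77, 1, 7⋅ℯ}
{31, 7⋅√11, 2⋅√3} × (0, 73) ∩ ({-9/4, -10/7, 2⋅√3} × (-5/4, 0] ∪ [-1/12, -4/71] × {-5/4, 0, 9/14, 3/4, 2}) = ∅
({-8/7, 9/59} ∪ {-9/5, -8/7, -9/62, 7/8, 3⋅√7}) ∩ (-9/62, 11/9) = {9/59, 7/8}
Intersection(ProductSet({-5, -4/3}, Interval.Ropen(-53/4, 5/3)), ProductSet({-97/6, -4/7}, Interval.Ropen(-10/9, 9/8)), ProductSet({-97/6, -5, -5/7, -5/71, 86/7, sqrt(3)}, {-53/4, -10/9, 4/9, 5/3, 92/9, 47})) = EmptySet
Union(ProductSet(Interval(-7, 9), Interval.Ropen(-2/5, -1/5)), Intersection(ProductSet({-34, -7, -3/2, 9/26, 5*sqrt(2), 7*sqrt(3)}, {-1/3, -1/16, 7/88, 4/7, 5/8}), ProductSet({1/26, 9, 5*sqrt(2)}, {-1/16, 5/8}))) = Union(ProductSet({5*sqrt(2)}, {-1/16, 5/8}), ProductSet(Interval(-7, 9), Interval.Ropen(-2/5, -1/5)))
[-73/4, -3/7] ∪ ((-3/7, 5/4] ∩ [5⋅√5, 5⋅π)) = [-73/4, -3/7]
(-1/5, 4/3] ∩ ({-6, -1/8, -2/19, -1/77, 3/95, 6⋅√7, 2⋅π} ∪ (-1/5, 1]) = (-1/5, 1]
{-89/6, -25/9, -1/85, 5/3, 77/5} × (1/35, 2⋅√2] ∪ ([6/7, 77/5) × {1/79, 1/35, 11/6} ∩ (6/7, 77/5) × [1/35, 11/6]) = ((6/7, 77/5) × {1/35, 11/6}) ∪ ({-89/6, -25/9, -1/85, 5/3, 77/5} × (1/35, 2⋅√2])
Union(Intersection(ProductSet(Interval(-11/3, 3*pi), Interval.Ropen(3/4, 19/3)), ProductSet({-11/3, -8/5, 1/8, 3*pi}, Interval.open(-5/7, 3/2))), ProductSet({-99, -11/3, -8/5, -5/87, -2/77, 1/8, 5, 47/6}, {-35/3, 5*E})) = Union(ProductSet({-11/3, -8/5, 1/8, 3*pi}, Interval.Ropen(3/4, 3/2)), ProductSet({-99, -11/3, -8/5, -5/87, -2/77, 1/8, 5, 47/6}, {-35/3, 5*E}))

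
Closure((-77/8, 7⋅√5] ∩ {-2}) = {-2}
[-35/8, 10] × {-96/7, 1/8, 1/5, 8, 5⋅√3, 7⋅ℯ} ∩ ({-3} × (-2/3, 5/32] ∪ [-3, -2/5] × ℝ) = [-3, -2/5] × {-96/7, 1/8, 1/5, 8, 5⋅√3, 7⋅ℯ}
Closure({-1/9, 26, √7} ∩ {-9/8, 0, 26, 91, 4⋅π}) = {26}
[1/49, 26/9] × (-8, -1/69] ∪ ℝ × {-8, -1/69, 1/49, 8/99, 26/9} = (ℝ × {-8, -1/69, 1/49, 8/99, 26/9}) ∪ ([1/49, 26/9] × (-8, -1/69])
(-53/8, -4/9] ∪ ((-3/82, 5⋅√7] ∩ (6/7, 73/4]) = (-53/8, -4/9] ∪ (6/7, 5⋅√7]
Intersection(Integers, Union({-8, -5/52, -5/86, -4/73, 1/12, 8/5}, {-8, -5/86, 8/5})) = {-8}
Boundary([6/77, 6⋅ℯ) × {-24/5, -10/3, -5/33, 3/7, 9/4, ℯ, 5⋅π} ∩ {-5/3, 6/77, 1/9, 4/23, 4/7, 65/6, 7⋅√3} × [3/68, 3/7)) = ∅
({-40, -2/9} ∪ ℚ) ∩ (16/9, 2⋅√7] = ℚ ∩ (16/9, 2⋅√7]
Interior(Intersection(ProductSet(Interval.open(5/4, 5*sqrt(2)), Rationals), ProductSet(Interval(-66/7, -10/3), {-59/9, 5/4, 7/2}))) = EmptySet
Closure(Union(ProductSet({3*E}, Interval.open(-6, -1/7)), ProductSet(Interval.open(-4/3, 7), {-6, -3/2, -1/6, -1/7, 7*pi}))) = Union(ProductSet({3*E}, Interval(-6, -1/7)), ProductSet(Interval(-4/3, 7), {-6, -3/2, -1/6, -1/7, 7*pi}))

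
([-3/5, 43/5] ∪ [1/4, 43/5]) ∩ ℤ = {0, 1, …, 8}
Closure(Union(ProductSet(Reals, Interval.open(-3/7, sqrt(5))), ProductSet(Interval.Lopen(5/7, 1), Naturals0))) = Union(ProductSet(Interval(5/7, 1), Complement(Naturals0, Interval.open(-3/7, sqrt(5)))), ProductSet(Interval.Lopen(5/7, 1), Naturals0), ProductSet(Reals, Interval(-3/7, sqrt(5))))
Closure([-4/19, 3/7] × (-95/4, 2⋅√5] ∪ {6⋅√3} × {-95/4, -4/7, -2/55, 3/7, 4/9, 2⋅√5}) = ([-4/19, 3/7] × [-95/4, 2⋅√5]) ∪ ({6⋅√3} × {-95/4, -4/7, -2/55, 3/7, 4/9, 2⋅√5})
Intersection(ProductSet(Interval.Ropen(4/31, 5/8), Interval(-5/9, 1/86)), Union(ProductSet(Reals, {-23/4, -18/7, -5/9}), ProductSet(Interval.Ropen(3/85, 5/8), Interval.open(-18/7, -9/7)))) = ProductSet(Interval.Ropen(4/31, 5/8), {-5/9})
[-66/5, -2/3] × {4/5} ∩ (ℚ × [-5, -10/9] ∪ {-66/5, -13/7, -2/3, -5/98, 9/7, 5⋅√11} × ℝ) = {-66/5, -13/7, -2/3} × {4/5}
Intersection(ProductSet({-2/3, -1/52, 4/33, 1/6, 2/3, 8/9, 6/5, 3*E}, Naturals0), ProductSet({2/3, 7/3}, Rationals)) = ProductSet({2/3}, Naturals0)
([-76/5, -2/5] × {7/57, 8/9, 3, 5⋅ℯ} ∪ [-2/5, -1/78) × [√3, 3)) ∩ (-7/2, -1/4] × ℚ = ((-7/2, -2/5] × {7/57, 8/9, 3}) ∪ ([-2/5, -1/4] × (ℚ ∩ [√3, 3)))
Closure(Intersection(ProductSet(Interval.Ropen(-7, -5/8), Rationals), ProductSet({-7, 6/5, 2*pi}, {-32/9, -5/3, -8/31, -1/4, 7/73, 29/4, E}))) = ProductSet({-7}, {-32/9, -5/3, -8/31, -1/4, 7/73, 29/4})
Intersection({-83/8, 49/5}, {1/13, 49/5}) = {49/5}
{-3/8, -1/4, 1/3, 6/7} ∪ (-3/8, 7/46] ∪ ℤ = ℤ ∪ [-3/8, 7/46] ∪ {1/3, 6/7}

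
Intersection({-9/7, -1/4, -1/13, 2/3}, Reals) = {-9/7, -1/4, -1/13, 2/3}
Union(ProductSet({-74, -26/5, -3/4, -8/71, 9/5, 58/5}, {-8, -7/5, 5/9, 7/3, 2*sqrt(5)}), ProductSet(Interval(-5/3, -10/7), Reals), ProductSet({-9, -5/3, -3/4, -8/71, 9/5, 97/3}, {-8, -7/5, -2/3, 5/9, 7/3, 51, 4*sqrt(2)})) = Union(ProductSet({-74, -26/5, -3/4, -8/71, 9/5, 58/5}, {-8, -7/5, 5/9, 7/3, 2*sqrt(5)}), ProductSet({-9, -5/3, -3/4, -8/71, 9/5, 97/3}, {-8, -7/5, -2/3, 5/9, 7/3, 51, 4*sqrt(2)}), ProductSet(Interval(-5/3, -10/7), Reals))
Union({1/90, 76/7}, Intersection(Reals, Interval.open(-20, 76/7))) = Interval.Lopen(-20, 76/7)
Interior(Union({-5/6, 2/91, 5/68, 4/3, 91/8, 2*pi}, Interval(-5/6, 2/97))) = Interval.open(-5/6, 2/97)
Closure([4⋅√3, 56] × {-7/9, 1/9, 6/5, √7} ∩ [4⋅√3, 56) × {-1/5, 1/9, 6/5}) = [4⋅√3, 56] × {1/9, 6/5}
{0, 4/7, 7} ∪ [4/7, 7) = {0} ∪ [4/7, 7]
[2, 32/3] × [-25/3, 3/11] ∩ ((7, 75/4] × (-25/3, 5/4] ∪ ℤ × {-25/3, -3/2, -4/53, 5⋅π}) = ({2, 3, …, 10} × {-25/3, -3/2, -4/53}) ∪ ((7, 32/3] × (-25/3, 3/11])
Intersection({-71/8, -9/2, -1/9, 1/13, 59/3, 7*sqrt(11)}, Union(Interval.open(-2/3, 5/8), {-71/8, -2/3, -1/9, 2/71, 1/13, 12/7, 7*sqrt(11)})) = {-71/8, -1/9, 1/13, 7*sqrt(11)}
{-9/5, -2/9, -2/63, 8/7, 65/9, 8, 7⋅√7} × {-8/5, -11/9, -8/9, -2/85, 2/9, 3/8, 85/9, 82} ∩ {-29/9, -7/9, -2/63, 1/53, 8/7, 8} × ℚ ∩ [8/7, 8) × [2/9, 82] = {8/7} × {2/9, 3/8, 85/9, 82}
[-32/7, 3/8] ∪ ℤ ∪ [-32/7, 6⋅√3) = ℤ ∪ [-32/7, 6⋅√3)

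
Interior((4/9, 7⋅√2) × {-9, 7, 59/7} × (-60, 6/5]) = ∅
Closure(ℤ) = ℤ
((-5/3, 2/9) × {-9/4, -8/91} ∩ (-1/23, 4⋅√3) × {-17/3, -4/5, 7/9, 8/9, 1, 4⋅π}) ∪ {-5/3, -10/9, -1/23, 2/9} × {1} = {-5/3, -10/9, -1/23, 2/9} × {1}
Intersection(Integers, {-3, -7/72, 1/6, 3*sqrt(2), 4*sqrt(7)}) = {-3}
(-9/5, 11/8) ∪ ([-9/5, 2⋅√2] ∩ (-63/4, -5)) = (-9/5, 11/8)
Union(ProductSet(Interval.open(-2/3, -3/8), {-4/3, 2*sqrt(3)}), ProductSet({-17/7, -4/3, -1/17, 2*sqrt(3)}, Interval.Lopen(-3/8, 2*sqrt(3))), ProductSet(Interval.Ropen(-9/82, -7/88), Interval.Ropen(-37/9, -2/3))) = Union(ProductSet({-17/7, -4/3, -1/17, 2*sqrt(3)}, Interval.Lopen(-3/8, 2*sqrt(3))), ProductSet(Interval.open(-2/3, -3/8), {-4/3, 2*sqrt(3)}), ProductSet(Interval.Ropen(-9/82, -7/88), Interval.Ropen(-37/9, -2/3)))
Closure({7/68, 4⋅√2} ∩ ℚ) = {7/68}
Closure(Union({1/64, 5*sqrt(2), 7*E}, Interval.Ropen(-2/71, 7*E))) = Interval(-2/71, 7*E)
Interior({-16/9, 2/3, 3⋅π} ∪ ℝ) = ℝ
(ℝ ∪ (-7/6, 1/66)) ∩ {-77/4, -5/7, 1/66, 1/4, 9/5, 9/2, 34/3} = {-77/4, -5/7, 1/66, 1/4, 9/5, 9/2, 34/3}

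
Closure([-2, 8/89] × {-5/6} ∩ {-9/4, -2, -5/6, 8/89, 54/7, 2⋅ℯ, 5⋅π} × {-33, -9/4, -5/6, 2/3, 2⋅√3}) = {-2, -5/6, 8/89} × {-5/6}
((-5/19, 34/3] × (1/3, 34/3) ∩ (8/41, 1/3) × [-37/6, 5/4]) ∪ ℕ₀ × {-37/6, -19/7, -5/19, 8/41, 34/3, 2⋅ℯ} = ((8/41, 1/3) × (1/3, 5/4]) ∪ (ℕ₀ × {-37/6, -19/7, -5/19, 8/41, 34/3, 2⋅ℯ})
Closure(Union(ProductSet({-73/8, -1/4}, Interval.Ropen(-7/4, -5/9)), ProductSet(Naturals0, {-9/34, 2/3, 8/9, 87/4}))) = Union(ProductSet({-73/8, -1/4}, Interval(-7/4, -5/9)), ProductSet(Naturals0, {-9/34, 2/3, 8/9, 87/4}))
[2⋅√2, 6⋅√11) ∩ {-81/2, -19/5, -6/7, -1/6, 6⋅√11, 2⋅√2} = {2⋅√2}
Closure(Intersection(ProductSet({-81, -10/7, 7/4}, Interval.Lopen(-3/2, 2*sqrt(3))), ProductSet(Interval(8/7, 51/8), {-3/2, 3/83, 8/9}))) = ProductSet({7/4}, {3/83, 8/9})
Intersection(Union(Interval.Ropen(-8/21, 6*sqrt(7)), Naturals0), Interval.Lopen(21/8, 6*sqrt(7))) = Union(Interval.open(21/8, 6*sqrt(7)), Range(3, 16, 1))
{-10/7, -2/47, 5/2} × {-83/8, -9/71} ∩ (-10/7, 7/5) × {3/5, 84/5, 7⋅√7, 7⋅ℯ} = ∅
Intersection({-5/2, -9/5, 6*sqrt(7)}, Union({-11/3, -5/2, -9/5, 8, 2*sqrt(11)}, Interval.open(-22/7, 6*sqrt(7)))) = {-5/2, -9/5}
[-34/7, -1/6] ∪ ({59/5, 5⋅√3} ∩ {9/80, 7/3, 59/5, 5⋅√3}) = [-34/7, -1/6] ∪ {59/5, 5⋅√3}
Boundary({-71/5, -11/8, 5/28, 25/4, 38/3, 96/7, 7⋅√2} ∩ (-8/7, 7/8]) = {5/28}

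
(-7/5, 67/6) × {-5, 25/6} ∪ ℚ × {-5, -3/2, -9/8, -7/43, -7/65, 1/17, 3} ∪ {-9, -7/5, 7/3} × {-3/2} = ((-7/5, 67/6) × {-5, 25/6}) ∪ (ℚ × {-5, -3/2, -9/8, -7/43, -7/65, 1/17, 3})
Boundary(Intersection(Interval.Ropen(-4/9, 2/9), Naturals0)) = Range(0, 1, 1)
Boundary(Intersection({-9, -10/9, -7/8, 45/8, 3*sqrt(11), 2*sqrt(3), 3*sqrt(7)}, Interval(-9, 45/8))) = {-9, -10/9, -7/8, 45/8, 2*sqrt(3)}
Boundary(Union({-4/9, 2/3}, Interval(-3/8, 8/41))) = {-4/9, -3/8, 8/41, 2/3}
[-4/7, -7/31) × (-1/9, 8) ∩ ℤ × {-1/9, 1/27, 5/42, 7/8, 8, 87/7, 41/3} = ∅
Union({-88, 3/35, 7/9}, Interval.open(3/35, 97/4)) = Union({-88}, Interval.Ropen(3/35, 97/4))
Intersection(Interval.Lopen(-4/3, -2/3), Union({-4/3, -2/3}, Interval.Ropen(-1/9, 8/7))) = {-2/3}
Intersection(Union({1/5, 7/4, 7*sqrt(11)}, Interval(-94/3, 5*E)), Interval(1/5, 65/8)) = Interval(1/5, 65/8)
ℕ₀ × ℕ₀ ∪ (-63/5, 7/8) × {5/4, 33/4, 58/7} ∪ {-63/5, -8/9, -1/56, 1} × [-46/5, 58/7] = (ℕ₀ × ℕ₀) ∪ ((-63/5, 7/8) × {5/4, 33/4, 58/7}) ∪ ({-63/5, -8/9, -1/56, 1} × [-46/5, 58/7])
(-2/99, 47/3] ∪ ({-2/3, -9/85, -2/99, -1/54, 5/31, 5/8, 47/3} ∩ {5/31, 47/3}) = (-2/99, 47/3]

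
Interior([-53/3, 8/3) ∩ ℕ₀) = ∅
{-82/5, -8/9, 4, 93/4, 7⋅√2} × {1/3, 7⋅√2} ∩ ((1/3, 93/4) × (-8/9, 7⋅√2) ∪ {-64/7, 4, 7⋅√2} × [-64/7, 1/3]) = {4, 7⋅√2} × {1/3}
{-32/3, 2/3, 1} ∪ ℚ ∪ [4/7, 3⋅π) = ℚ ∪ [4/7, 3⋅π)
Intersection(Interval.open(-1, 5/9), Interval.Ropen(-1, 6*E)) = Interval.open(-1, 5/9)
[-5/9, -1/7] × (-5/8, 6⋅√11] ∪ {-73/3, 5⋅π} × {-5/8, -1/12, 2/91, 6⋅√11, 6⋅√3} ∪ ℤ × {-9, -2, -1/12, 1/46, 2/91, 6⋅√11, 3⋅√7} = ([-5/9, -1/7] × (-5/8, 6⋅√11]) ∪ (ℤ × {-9, -2, -1/12, 1/46, 2/91, 6⋅√11, 3⋅√7}) ∪ ({-73/3, 5⋅π} × {-5/8, -1/12, 2/91, 6⋅√11, 6⋅√3})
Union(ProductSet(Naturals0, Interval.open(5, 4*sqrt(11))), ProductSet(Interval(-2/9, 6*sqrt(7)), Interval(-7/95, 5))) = Union(ProductSet(Interval(-2/9, 6*sqrt(7)), Interval(-7/95, 5)), ProductSet(Naturals0, Interval.open(5, 4*sqrt(11))))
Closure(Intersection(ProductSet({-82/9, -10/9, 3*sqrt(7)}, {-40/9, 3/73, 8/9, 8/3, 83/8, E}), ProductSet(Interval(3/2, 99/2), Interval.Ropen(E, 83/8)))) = ProductSet({3*sqrt(7)}, {E})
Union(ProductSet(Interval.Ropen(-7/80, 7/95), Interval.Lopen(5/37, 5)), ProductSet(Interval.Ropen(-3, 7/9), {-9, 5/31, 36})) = Union(ProductSet(Interval.Ropen(-3, 7/9), {-9, 5/31, 36}), ProductSet(Interval.Ropen(-7/80, 7/95), Interval.Lopen(5/37, 5)))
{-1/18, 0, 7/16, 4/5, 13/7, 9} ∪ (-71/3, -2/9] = (-71/3, -2/9] ∪ {-1/18, 0, 7/16, 4/5, 13/7, 9}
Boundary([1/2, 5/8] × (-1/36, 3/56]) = ({1/2, 5/8} × [-1/36, 3/56]) ∪ ([1/2, 5/8] × {-1/36, 3/56})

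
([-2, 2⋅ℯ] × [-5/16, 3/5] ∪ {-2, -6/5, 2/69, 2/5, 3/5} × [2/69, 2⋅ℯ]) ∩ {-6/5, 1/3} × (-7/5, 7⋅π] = ({-6/5, 1/3} × [-5/16, 3/5]) ∪ ({-6/5} × [2/69, 2⋅ℯ])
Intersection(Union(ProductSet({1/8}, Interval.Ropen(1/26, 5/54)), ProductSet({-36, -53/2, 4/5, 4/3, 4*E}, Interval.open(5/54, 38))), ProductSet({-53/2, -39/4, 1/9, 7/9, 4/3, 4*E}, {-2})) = EmptySet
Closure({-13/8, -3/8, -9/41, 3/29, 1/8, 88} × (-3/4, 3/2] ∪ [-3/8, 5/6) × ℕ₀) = ([-3/8, 5/6] × ℕ₀) ∪ ({-13/8, -3/8, -9/41, 3/29, 1/8, 88} × [-3/4, 3/2])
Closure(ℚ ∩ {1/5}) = {1/5}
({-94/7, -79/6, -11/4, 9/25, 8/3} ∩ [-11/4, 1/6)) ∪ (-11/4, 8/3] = [-11/4, 8/3]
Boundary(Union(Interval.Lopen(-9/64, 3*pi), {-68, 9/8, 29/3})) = {-68, -9/64, 29/3, 3*pi}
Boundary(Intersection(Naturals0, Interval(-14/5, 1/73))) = Range(0, 1, 1)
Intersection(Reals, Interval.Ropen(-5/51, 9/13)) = Interval.Ropen(-5/51, 9/13)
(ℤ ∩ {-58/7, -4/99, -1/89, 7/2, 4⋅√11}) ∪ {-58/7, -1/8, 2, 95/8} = {-58/7, -1/8, 2, 95/8}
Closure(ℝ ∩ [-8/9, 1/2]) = [-8/9, 1/2]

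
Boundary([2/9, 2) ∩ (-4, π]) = {2/9, 2}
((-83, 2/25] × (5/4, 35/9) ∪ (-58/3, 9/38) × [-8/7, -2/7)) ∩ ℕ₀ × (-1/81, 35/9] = {0} × (5/4, 35/9)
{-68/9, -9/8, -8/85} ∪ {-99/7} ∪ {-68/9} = {-99/7, -68/9, -9/8, -8/85}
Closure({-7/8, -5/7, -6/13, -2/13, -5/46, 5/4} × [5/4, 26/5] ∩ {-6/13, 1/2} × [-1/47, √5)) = {-6/13} × [5/4, √5]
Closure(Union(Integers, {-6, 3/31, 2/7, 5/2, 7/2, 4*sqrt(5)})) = Union({3/31, 2/7, 5/2, 7/2, 4*sqrt(5)}, Integers)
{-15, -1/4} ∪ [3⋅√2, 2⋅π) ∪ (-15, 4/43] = [-15, 4/43] ∪ [3⋅√2, 2⋅π)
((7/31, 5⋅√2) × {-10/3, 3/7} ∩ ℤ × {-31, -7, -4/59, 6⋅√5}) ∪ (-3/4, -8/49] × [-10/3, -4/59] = (-3/4, -8/49] × [-10/3, -4/59]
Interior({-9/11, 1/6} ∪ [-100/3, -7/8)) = (-100/3, -7/8)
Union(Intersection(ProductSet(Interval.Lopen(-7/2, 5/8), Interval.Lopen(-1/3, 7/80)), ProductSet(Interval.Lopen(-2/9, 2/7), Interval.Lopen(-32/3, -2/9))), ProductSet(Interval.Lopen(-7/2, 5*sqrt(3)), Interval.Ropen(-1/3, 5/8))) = ProductSet(Interval.Lopen(-7/2, 5*sqrt(3)), Interval.Ropen(-1/3, 5/8))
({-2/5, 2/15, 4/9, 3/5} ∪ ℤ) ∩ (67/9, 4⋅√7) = {8, 9, 10}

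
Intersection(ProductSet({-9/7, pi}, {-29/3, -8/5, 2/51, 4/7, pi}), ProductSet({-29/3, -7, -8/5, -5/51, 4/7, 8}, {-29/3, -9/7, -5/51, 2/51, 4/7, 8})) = EmptySet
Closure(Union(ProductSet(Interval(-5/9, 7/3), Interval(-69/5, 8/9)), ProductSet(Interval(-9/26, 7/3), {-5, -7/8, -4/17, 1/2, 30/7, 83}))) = Union(ProductSet(Interval(-5/9, 7/3), Interval(-69/5, 8/9)), ProductSet(Interval(-9/26, 7/3), {-5, -7/8, -4/17, 1/2, 30/7, 83}))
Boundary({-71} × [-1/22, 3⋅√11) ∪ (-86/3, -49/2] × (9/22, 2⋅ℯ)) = ({-86/3, -49/2} × [9/22, 2⋅ℯ]) ∪ ([-86/3, -49/2] × {9/22, 2⋅ℯ}) ∪ ({-71} × [-1/22, 3⋅√11])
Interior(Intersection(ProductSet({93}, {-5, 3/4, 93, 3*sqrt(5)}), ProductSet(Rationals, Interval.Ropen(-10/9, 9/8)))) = EmptySet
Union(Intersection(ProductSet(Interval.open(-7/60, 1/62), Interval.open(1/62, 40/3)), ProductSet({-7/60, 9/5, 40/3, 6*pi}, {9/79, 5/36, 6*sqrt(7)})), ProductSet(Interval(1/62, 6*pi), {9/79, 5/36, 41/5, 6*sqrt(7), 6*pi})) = ProductSet(Interval(1/62, 6*pi), {9/79, 5/36, 41/5, 6*sqrt(7), 6*pi})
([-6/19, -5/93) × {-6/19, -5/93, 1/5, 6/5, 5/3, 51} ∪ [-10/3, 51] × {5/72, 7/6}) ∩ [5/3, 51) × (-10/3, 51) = [5/3, 51) × {5/72, 7/6}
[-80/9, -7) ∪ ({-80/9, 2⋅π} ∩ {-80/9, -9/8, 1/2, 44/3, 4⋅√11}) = [-80/9, -7)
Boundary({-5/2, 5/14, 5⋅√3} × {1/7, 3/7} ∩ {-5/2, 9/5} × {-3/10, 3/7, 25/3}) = {-5/2} × {3/7}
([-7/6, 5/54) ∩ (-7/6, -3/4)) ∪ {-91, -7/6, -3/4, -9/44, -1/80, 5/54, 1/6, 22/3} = {-91, -9/44, -1/80, 5/54, 1/6, 22/3} ∪ [-7/6, -3/4]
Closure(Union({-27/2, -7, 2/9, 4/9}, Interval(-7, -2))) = Union({-27/2, 2/9, 4/9}, Interval(-7, -2))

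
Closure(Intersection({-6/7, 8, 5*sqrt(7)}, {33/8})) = EmptySet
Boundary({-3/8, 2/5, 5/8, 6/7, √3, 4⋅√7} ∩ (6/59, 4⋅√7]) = {2/5, 5/8, 6/7, √3, 4⋅√7}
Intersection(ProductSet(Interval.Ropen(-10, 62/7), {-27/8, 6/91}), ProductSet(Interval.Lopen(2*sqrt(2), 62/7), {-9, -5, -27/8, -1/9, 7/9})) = ProductSet(Interval.open(2*sqrt(2), 62/7), {-27/8})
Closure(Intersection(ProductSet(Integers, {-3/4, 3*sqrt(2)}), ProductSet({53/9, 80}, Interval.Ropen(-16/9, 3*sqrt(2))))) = ProductSet({80}, {-3/4})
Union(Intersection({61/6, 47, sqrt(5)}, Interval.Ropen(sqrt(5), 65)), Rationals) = Union({sqrt(5)}, Rationals)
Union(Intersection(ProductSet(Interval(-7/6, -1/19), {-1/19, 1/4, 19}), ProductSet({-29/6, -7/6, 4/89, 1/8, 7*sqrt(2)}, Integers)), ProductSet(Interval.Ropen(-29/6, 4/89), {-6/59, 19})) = ProductSet(Interval.Ropen(-29/6, 4/89), {-6/59, 19})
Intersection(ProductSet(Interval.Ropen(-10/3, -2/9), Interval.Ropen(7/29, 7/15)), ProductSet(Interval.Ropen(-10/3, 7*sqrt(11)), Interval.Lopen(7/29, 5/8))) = ProductSet(Interval.Ropen(-10/3, -2/9), Interval.open(7/29, 7/15))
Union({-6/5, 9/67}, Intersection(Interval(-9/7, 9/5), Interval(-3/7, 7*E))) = Union({-6/5}, Interval(-3/7, 9/5))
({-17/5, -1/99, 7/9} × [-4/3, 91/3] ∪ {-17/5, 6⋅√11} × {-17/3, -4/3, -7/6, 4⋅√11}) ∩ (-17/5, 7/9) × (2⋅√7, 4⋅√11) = {-1/99} × (2⋅√7, 4⋅√11)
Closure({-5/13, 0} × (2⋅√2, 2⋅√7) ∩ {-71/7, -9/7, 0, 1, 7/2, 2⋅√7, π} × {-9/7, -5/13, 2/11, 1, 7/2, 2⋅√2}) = {0} × {7/2}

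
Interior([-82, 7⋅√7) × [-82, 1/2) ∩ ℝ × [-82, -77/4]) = (-82, 7⋅√7) × (-82, -77/4)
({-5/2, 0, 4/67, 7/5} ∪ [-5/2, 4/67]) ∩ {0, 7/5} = {0, 7/5}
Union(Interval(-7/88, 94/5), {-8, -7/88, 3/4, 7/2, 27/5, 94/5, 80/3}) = Union({-8, 80/3}, Interval(-7/88, 94/5))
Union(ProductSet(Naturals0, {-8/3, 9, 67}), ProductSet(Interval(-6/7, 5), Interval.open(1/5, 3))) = Union(ProductSet(Interval(-6/7, 5), Interval.open(1/5, 3)), ProductSet(Naturals0, {-8/3, 9, 67}))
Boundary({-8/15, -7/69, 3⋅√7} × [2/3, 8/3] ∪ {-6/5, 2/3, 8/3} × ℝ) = ({-6/5, 2/3, 8/3} × ℝ) ∪ ({-8/15, -7/69, 3⋅√7} × [2/3, 8/3])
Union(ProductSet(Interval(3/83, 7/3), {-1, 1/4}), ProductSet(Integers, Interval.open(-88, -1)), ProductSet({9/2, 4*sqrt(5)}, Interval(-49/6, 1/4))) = Union(ProductSet({9/2, 4*sqrt(5)}, Interval(-49/6, 1/4)), ProductSet(Integers, Interval.open(-88, -1)), ProductSet(Interval(3/83, 7/3), {-1, 1/4}))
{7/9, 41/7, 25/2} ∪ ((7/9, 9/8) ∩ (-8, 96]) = [7/9, 9/8) ∪ {41/7, 25/2}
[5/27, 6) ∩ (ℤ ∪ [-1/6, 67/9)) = [5/27, 6) ∪ {1, 2, …, 5}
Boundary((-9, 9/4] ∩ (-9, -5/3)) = {-9, -5/3}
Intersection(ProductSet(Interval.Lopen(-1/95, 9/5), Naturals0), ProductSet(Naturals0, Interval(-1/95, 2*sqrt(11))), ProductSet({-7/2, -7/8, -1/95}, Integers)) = EmptySet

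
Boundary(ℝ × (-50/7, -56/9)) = ℝ × {-50/7, -56/9}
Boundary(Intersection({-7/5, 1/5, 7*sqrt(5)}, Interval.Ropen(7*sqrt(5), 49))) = {7*sqrt(5)}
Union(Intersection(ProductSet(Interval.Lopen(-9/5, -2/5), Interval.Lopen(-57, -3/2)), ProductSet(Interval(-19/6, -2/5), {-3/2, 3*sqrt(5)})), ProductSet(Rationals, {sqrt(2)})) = Union(ProductSet(Interval.Lopen(-9/5, -2/5), {-3/2}), ProductSet(Rationals, {sqrt(2)}))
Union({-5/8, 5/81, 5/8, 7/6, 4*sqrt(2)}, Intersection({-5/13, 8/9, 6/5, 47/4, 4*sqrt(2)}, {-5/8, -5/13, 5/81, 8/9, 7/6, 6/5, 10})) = {-5/8, -5/13, 5/81, 5/8, 8/9, 7/6, 6/5, 4*sqrt(2)}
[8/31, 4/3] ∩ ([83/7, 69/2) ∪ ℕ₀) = {1}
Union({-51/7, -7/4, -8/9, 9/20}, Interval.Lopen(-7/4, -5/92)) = Union({-51/7, 9/20}, Interval(-7/4, -5/92))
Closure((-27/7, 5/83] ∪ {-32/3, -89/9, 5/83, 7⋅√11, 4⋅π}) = {-32/3, -89/9, 7⋅√11, 4⋅π} ∪ [-27/7, 5/83]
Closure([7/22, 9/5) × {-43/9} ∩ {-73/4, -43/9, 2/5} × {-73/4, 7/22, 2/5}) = ∅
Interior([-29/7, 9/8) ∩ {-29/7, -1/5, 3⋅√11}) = ∅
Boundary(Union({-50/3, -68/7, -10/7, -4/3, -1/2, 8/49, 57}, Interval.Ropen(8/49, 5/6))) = {-50/3, -68/7, -10/7, -4/3, -1/2, 8/49, 5/6, 57}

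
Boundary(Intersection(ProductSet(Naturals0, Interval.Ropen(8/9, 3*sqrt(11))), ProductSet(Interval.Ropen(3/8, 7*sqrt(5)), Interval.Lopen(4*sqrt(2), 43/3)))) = ProductSet(Range(1, 16, 1), Interval(4*sqrt(2), 3*sqrt(11)))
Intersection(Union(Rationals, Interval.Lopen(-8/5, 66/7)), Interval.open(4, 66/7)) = Union(Intersection(Interval.open(4, 66/7), Rationals), Interval.open(4, 66/7))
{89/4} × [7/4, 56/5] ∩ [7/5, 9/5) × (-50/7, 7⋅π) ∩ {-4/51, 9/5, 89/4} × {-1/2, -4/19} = ∅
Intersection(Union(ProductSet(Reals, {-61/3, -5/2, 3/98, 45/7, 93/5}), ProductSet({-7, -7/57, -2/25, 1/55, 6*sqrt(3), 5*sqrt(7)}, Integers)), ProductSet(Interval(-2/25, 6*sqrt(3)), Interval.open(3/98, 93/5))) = Union(ProductSet({-2/25, 1/55, 6*sqrt(3)}, Range(1, 19, 1)), ProductSet(Interval(-2/25, 6*sqrt(3)), {45/7}))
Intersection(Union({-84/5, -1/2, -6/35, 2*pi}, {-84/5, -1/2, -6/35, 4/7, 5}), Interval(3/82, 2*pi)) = {4/7, 5, 2*pi}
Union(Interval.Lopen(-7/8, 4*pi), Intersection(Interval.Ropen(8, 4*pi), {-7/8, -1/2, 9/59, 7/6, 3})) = Interval.Lopen(-7/8, 4*pi)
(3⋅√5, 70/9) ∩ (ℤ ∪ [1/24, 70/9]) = (3⋅√5, 70/9) ∪ {7}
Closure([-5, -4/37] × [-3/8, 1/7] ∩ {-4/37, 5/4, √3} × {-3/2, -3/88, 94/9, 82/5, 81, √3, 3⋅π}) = {-4/37} × {-3/88}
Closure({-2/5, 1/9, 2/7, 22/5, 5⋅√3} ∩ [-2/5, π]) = {-2/5, 1/9, 2/7}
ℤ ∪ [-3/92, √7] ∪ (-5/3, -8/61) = ℤ ∪ (-5/3, -8/61) ∪ [-3/92, √7]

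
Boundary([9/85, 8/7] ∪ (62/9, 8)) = {9/85, 8/7, 62/9, 8}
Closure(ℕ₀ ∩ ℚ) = ℕ₀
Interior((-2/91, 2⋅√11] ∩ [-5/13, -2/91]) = ∅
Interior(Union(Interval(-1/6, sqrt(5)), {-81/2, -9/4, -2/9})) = Interval.open(-1/6, sqrt(5))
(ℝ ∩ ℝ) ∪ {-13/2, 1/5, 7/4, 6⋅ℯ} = ℝ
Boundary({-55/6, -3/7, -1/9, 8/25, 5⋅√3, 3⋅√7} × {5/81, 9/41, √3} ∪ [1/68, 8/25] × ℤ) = ([1/68, 8/25] × ℤ) ∪ ({-55/6, -3/7, -1/9, 8/25, 5⋅√3, 3⋅√7} × {5/81, 9/41, √3})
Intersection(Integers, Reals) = Integers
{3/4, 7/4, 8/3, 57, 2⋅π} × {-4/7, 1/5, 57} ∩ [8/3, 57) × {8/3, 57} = {8/3, 2⋅π} × {57}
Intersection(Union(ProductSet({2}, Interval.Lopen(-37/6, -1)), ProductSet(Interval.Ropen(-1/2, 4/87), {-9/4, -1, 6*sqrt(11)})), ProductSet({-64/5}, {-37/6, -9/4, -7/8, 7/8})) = EmptySet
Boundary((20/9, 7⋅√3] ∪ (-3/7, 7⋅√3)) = {-3/7, 7⋅√3}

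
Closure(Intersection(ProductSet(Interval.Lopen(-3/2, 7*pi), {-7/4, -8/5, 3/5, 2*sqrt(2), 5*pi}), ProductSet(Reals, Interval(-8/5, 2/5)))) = ProductSet(Interval(-3/2, 7*pi), {-8/5})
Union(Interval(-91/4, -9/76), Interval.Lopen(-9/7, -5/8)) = Interval(-91/4, -9/76)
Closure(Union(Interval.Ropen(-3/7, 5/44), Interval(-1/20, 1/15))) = Interval(-3/7, 5/44)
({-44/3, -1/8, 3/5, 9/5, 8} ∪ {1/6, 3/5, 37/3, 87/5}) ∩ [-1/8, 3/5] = {-1/8, 1/6, 3/5}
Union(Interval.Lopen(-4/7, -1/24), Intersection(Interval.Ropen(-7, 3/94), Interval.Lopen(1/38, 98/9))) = Union(Interval.Lopen(-4/7, -1/24), Interval.open(1/38, 3/94))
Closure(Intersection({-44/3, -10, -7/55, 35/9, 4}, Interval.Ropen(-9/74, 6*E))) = {35/9, 4}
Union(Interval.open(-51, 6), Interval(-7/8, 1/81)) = Interval.open(-51, 6)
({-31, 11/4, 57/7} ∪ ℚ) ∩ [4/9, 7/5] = ℚ ∩ [4/9, 7/5]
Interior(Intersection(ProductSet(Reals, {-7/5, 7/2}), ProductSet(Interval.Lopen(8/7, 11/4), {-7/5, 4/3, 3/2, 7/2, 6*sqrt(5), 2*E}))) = EmptySet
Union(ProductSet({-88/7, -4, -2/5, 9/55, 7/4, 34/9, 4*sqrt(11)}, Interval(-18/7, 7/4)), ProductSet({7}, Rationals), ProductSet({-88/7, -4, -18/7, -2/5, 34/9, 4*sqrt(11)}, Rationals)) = Union(ProductSet({-88/7, -4, -18/7, -2/5, 34/9, 7, 4*sqrt(11)}, Rationals), ProductSet({-88/7, -4, -2/5, 9/55, 7/4, 34/9, 4*sqrt(11)}, Interval(-18/7, 7/4)))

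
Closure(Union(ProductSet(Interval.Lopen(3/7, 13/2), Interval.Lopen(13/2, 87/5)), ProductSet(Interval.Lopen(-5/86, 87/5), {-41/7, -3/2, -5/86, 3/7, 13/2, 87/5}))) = Union(ProductSet({3/7, 13/2}, Interval(13/2, 87/5)), ProductSet(Interval(-5/86, 87/5), {-41/7, -3/2, -5/86, 3/7, 13/2, 87/5}), ProductSet(Interval.Lopen(3/7, 13/2), Interval.Lopen(13/2, 87/5)))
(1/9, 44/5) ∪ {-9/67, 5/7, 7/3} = {-9/67} ∪ (1/9, 44/5)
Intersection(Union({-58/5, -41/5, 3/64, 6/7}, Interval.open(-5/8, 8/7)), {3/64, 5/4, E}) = {3/64}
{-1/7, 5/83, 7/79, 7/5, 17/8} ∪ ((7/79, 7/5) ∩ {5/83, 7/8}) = {-1/7, 5/83, 7/79, 7/8, 7/5, 17/8}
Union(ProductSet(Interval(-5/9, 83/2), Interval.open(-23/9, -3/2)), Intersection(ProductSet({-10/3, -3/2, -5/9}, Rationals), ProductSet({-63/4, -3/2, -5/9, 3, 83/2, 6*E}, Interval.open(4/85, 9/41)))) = Union(ProductSet({-3/2, -5/9}, Intersection(Interval.open(4/85, 9/41), Rationals)), ProductSet(Interval(-5/9, 83/2), Interval.open(-23/9, -3/2)))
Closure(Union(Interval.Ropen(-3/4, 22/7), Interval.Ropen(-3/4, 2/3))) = Interval(-3/4, 22/7)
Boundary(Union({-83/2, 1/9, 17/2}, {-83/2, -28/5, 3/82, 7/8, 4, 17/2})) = {-83/2, -28/5, 3/82, 1/9, 7/8, 4, 17/2}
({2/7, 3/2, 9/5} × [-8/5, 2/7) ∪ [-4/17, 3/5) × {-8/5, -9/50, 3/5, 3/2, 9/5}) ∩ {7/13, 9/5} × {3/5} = {7/13} × {3/5}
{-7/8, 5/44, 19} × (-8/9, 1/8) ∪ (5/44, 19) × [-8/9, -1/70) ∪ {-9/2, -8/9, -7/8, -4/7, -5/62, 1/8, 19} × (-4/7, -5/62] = ({-7/8, 5/44, 19} × (-8/9, 1/8)) ∪ ((5/44, 19) × [-8/9, -1/70)) ∪ ({-9/2, -8/9, -7/8, -4/7, -5/62, 1/8, 19} × (-4/7, -5/62])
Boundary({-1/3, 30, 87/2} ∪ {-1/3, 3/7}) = {-1/3, 3/7, 30, 87/2}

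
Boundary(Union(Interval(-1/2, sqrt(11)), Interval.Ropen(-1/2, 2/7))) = {-1/2, sqrt(11)}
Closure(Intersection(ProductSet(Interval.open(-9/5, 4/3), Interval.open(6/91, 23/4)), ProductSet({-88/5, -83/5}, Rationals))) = EmptySet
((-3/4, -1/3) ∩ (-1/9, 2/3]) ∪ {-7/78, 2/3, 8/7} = {-7/78, 2/3, 8/7}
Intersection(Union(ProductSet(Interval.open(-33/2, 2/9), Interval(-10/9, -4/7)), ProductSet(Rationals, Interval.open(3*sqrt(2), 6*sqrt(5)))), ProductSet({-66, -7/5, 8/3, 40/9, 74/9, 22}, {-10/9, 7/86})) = ProductSet({-7/5}, {-10/9})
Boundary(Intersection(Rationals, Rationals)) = Reals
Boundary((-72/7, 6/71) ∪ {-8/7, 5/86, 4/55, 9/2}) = {-72/7, 6/71, 9/2}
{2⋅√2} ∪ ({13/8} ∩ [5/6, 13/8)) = {2⋅√2}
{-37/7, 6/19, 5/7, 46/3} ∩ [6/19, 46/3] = {6/19, 5/7, 46/3}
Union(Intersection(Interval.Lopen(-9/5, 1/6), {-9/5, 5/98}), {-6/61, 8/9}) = {-6/61, 5/98, 8/9}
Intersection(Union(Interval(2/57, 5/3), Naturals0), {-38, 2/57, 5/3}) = {2/57, 5/3}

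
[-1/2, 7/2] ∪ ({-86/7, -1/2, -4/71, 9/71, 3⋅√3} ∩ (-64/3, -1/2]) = {-86/7} ∪ [-1/2, 7/2]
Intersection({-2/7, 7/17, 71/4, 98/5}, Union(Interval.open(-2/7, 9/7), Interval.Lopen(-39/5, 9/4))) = {-2/7, 7/17}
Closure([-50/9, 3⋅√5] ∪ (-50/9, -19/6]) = [-50/9, 3⋅√5]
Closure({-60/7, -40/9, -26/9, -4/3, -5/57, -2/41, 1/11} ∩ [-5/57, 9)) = {-5/57, -2/41, 1/11}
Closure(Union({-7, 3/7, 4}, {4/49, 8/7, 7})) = {-7, 4/49, 3/7, 8/7, 4, 7}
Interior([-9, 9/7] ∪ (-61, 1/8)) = (-61, 9/7)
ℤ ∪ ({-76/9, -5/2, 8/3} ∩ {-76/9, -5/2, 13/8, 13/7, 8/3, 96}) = ℤ ∪ {-76/9, -5/2, 8/3}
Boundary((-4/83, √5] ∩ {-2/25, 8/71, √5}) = {8/71, √5}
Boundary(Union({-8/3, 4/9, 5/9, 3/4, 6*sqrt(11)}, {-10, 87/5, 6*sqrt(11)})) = {-10, -8/3, 4/9, 5/9, 3/4, 87/5, 6*sqrt(11)}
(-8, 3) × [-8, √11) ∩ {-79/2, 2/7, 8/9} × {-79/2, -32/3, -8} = {2/7, 8/9} × {-8}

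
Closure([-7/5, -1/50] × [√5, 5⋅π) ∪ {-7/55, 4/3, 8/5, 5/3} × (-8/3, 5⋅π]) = ({-7/55, 4/3, 8/5, 5/3} × [-8/3, 5⋅π]) ∪ ([-7/5, -1/50] × [√5, 5⋅π])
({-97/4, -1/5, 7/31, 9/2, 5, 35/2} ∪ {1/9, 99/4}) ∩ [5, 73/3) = {5, 35/2}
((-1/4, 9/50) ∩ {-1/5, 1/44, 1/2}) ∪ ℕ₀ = {-1/5, 1/44} ∪ ℕ₀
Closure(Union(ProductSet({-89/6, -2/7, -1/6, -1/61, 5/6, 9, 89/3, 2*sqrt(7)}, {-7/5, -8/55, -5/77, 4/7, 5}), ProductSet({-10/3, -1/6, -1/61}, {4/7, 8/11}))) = Union(ProductSet({-10/3, -1/6, -1/61}, {4/7, 8/11}), ProductSet({-89/6, -2/7, -1/6, -1/61, 5/6, 9, 89/3, 2*sqrt(7)}, {-7/5, -8/55, -5/77, 4/7, 5}))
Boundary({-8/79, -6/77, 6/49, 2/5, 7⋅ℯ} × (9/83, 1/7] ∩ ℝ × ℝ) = {-8/79, -6/77, 6/49, 2/5, 7⋅ℯ} × [9/83, 1/7]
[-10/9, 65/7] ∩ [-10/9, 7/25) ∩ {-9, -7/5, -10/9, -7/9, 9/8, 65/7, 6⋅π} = {-10/9, -7/9}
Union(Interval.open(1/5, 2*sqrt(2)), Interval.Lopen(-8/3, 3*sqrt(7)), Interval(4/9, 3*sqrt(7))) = Interval.Lopen(-8/3, 3*sqrt(7))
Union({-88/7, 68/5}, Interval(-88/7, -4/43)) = Union({68/5}, Interval(-88/7, -4/43))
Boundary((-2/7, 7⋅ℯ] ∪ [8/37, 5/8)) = {-2/7, 7⋅ℯ}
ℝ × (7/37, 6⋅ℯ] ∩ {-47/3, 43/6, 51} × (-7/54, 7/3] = {-47/3, 43/6, 51} × (7/37, 7/3]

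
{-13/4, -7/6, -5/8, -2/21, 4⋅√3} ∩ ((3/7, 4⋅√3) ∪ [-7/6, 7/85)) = {-7/6, -5/8, -2/21}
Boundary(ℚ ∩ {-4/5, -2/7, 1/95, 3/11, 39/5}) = {-4/5, -2/7, 1/95, 3/11, 39/5}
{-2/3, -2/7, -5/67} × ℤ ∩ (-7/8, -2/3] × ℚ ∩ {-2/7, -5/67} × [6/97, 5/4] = ∅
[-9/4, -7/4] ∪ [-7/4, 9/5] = [-9/4, 9/5]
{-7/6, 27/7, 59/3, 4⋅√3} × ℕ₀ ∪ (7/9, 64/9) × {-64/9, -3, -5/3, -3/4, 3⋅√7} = ({-7/6, 27/7, 59/3, 4⋅√3} × ℕ₀) ∪ ((7/9, 64/9) × {-64/9, -3, -5/3, -3/4, 3⋅√7})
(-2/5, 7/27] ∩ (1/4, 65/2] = (1/4, 7/27]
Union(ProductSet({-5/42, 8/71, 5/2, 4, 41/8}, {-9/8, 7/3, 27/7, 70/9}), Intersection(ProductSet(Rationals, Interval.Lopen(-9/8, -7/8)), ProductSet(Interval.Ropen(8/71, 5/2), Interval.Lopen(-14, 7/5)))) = Union(ProductSet({-5/42, 8/71, 5/2, 4, 41/8}, {-9/8, 7/3, 27/7, 70/9}), ProductSet(Intersection(Interval.Ropen(8/71, 5/2), Rationals), Interval.Lopen(-9/8, -7/8)))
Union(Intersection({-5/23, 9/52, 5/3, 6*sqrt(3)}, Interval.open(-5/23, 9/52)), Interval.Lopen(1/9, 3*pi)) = Interval.Lopen(1/9, 3*pi)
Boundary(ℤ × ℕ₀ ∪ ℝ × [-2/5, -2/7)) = (ℝ × {-2/5, -2/7}) ∪ (ℤ × (ℕ₀ \ (-2/5, -2/7)))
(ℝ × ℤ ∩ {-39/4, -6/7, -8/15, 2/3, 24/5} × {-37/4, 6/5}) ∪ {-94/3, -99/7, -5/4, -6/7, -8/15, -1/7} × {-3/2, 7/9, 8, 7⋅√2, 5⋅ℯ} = {-94/3, -99/7, -5/4, -6/7, -8/15, -1/7} × {-3/2, 7/9, 8, 7⋅√2, 5⋅ℯ}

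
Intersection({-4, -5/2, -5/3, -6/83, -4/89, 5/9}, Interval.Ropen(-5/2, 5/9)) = {-5/2, -5/3, -6/83, -4/89}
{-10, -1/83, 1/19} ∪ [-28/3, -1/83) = {-10, 1/19} ∪ [-28/3, -1/83]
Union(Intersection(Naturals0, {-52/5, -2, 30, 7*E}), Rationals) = Rationals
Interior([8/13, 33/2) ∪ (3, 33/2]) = (8/13, 33/2)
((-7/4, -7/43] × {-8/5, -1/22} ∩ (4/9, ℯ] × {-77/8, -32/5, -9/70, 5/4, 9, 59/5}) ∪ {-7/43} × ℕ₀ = {-7/43} × ℕ₀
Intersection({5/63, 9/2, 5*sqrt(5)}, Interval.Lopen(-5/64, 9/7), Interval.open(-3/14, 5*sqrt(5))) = {5/63}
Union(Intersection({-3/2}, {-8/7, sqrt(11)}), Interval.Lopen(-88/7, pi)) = Interval.Lopen(-88/7, pi)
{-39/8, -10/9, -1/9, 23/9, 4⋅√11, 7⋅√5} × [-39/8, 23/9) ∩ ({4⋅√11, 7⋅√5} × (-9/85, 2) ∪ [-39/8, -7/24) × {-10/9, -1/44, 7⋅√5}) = ({-39/8, -10/9} × {-10/9, -1/44}) ∪ ({4⋅√11, 7⋅√5} × (-9/85, 2))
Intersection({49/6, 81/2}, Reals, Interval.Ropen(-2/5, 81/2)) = {49/6}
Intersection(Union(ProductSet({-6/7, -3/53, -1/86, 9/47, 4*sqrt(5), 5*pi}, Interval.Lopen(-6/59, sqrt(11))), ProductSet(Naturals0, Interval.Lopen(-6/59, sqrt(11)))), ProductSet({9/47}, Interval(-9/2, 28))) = ProductSet({9/47}, Interval.Lopen(-6/59, sqrt(11)))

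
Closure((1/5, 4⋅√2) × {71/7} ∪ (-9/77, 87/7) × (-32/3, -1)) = ({-9/77, 87/7} × [-32/3, -1]) ∪ ([-9/77, 87/7] × {-32/3, -1}) ∪ ((-9/77, 87/7) × (-32/3, -1)) ∪ ([1/5, 4⋅√2] × {71/7})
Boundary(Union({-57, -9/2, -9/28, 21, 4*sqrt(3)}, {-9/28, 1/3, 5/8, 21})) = {-57, -9/2, -9/28, 1/3, 5/8, 21, 4*sqrt(3)}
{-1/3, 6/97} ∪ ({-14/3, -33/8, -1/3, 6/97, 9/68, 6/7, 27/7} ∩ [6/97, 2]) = {-1/3, 6/97, 9/68, 6/7}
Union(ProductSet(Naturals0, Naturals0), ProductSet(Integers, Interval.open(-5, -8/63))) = Union(ProductSet(Integers, Interval.open(-5, -8/63)), ProductSet(Naturals0, Naturals0))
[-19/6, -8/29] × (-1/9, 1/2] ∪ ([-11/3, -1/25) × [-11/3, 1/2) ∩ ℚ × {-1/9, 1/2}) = ((ℚ ∩ [-11/3, -1/25)) × {-1/9}) ∪ ([-19/6, -8/29] × (-1/9, 1/2])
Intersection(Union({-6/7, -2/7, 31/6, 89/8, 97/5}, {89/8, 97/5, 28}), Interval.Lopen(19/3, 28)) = {89/8, 97/5, 28}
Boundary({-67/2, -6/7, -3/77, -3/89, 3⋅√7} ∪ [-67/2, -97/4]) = {-67/2, -97/4, -6/7, -3/77, -3/89, 3⋅√7}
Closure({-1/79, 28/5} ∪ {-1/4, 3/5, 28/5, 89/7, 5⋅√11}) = {-1/4, -1/79, 3/5, 28/5, 89/7, 5⋅√11}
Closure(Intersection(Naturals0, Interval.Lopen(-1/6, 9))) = Range(0, 10, 1)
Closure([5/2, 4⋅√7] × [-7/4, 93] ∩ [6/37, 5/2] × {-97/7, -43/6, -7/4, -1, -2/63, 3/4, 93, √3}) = {5/2} × {-7/4, -1, -2/63, 3/4, 93, √3}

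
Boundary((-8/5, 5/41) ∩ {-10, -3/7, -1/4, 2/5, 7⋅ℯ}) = {-3/7, -1/4}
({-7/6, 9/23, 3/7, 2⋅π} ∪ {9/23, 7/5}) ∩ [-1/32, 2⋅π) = {9/23, 3/7, 7/5}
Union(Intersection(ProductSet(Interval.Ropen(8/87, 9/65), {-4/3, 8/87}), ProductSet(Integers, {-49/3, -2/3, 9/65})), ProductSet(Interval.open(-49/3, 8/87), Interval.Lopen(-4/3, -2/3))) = ProductSet(Interval.open(-49/3, 8/87), Interval.Lopen(-4/3, -2/3))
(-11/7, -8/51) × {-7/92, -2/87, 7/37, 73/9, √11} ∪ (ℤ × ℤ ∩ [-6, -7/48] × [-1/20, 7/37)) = ({-6, -5, …, -1} × {0}) ∪ ((-11/7, -8/51) × {-7/92, -2/87, 7/37, 73/9, √11})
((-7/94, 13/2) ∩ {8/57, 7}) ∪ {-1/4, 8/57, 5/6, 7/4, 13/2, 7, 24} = {-1/4, 8/57, 5/6, 7/4, 13/2, 7, 24}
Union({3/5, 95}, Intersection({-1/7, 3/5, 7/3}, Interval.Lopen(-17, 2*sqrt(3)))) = {-1/7, 3/5, 7/3, 95}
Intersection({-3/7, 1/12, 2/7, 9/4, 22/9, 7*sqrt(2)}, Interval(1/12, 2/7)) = {1/12, 2/7}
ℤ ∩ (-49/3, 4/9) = {-16, -15, …, 0}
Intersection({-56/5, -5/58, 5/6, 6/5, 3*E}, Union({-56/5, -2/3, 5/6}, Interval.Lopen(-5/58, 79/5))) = {-56/5, 5/6, 6/5, 3*E}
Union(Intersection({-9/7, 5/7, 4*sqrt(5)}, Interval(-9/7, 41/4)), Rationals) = Union({4*sqrt(5)}, Rationals)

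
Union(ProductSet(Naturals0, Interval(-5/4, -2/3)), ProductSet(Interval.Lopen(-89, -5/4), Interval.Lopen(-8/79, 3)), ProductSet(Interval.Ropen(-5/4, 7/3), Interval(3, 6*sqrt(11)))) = Union(ProductSet(Interval.Lopen(-89, -5/4), Interval.Lopen(-8/79, 3)), ProductSet(Interval.Ropen(-5/4, 7/3), Interval(3, 6*sqrt(11))), ProductSet(Naturals0, Interval(-5/4, -2/3)))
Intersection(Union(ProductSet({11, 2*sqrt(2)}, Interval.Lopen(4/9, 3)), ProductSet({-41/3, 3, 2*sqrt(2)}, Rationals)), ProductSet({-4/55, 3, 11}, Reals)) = Union(ProductSet({3}, Rationals), ProductSet({11}, Interval.Lopen(4/9, 3)))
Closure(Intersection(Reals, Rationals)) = Reals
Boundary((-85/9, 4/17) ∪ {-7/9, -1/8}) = {-85/9, 4/17}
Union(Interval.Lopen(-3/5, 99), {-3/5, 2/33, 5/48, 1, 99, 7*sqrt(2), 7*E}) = Interval(-3/5, 99)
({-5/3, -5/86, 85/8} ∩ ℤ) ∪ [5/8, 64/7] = [5/8, 64/7]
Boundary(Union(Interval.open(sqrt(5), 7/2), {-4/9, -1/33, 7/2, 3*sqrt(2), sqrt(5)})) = {-4/9, -1/33, 7/2, 3*sqrt(2), sqrt(5)}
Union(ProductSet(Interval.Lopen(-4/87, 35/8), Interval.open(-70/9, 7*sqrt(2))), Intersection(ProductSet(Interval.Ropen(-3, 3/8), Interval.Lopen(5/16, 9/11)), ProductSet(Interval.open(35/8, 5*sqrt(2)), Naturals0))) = ProductSet(Interval.Lopen(-4/87, 35/8), Interval.open(-70/9, 7*sqrt(2)))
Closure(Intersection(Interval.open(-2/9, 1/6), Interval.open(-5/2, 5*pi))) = Interval(-2/9, 1/6)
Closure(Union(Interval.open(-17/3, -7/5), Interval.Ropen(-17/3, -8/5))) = Interval(-17/3, -7/5)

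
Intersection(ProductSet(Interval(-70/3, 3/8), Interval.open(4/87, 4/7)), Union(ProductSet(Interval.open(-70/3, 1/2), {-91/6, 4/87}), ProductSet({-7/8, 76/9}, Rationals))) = ProductSet({-7/8}, Intersection(Interval.open(4/87, 4/7), Rationals))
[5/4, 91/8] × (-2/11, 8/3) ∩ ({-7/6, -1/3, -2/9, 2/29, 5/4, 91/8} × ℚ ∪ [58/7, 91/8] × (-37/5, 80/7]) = ({5/4, 91/8} × (ℚ ∩ (-2/11, 8/3))) ∪ ([58/7, 91/8] × (-2/11, 8/3))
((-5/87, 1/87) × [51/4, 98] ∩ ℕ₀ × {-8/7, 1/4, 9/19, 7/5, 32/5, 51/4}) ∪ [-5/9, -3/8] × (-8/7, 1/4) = ({0} × {51/4}) ∪ ([-5/9, -3/8] × (-8/7, 1/4))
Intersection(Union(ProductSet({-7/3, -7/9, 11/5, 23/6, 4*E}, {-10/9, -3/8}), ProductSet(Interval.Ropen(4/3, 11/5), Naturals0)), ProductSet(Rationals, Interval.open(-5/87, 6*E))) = ProductSet(Intersection(Interval.Ropen(4/3, 11/5), Rationals), Range(0, 17, 1))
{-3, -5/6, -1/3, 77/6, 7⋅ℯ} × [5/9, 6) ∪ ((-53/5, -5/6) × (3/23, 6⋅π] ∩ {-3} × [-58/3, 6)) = ({-3} × (3/23, 6)) ∪ ({-3, -5/6, -1/3, 77/6, 7⋅ℯ} × [5/9, 6))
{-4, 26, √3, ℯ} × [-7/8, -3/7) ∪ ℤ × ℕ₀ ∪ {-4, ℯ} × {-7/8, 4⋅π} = (ℤ × ℕ₀) ∪ ({-4, ℯ} × {-7/8, 4⋅π}) ∪ ({-4, 26, √3, ℯ} × [-7/8, -3/7))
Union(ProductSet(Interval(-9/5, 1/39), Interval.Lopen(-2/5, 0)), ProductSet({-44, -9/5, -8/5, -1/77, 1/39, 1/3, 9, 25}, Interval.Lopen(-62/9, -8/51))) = Union(ProductSet({-44, -9/5, -8/5, -1/77, 1/39, 1/3, 9, 25}, Interval.Lopen(-62/9, -8/51)), ProductSet(Interval(-9/5, 1/39), Interval.Lopen(-2/5, 0)))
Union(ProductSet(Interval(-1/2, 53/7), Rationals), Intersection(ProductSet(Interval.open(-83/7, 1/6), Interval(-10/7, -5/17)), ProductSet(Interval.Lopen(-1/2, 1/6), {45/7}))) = ProductSet(Interval(-1/2, 53/7), Rationals)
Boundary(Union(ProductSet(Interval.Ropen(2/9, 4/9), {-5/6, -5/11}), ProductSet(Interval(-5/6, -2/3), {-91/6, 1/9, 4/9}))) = Union(ProductSet(Interval(-5/6, -2/3), {-91/6, 1/9, 4/9}), ProductSet(Interval(2/9, 4/9), {-5/6, -5/11}))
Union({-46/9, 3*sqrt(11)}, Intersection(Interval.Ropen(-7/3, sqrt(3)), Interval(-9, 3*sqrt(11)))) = Union({-46/9, 3*sqrt(11)}, Interval.Ropen(-7/3, sqrt(3)))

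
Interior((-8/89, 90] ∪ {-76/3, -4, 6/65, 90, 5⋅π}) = (-8/89, 90)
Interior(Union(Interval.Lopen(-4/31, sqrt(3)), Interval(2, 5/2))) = Union(Interval.open(-4/31, sqrt(3)), Interval.open(2, 5/2))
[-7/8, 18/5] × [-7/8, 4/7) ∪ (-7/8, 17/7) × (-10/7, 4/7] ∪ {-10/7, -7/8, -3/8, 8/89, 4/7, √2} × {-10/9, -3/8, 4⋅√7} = ((-7/8, 17/7) × (-10/7, 4/7]) ∪ ([-7/8, 18/5] × [-7/8, 4/7)) ∪ ({-10/7, -7/8, -3/8, 8/89, 4/7, √2} × {-10/9, -3/8, 4⋅√7})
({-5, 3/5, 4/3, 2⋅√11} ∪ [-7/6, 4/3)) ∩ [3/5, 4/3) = [3/5, 4/3)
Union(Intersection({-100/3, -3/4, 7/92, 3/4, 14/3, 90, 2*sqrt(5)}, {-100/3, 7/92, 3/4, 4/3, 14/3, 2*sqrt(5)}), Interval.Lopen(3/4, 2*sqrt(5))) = Union({-100/3, 7/92, 14/3}, Interval(3/4, 2*sqrt(5)))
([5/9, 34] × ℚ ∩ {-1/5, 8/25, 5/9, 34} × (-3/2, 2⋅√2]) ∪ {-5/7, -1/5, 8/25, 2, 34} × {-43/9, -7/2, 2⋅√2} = ({5/9, 34} × (ℚ ∩ (-3/2, 2⋅√2])) ∪ ({-5/7, -1/5, 8/25, 2, 34} × {-43/9, -7/2, 2⋅√2})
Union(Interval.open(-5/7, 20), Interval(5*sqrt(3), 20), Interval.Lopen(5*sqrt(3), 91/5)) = Interval.Lopen(-5/7, 20)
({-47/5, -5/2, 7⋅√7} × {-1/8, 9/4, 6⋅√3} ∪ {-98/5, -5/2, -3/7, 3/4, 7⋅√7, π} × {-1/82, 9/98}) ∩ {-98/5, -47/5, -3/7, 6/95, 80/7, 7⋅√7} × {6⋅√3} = {-47/5, 7⋅√7} × {6⋅√3}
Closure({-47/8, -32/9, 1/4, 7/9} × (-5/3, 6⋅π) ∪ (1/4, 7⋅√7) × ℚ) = ([1/4, 7⋅√7] × ℝ) ∪ ({-47/8, -32/9, 1/4, 7/9} × [-5/3, 6⋅π])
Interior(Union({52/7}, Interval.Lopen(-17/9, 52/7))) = Interval.open(-17/9, 52/7)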